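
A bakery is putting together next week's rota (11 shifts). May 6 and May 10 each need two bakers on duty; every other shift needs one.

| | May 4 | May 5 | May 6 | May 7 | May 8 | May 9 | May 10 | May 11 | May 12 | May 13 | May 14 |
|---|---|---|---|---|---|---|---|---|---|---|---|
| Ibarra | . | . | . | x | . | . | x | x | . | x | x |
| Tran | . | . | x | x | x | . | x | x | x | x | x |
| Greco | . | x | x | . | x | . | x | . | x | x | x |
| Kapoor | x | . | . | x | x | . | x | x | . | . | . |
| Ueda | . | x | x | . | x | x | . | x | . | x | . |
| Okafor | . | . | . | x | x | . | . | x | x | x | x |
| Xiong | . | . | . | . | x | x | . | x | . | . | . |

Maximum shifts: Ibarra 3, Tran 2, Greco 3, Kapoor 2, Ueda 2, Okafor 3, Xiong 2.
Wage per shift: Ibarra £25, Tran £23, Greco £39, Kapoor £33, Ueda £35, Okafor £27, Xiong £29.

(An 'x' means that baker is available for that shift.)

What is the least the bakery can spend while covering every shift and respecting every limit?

£363

May 4 can only be covered by Kapoor, so that assignment is forced.
Picking the cheapest available baker for each shift independently would cost £341, but that ignores the shift limits.
An optimal schedule: May 4→Kapoor, May 5→Ueda, May 6→Tran+Ueda, May 7→Ibarra, May 8→Okafor, May 9→Xiong, May 10→Tran+Ibarra, May 11→Xiong, May 12→Okafor, May 13→Okafor, May 14→Ibarra.
Total: 33 + 35 + 23 + 35 + 25 + 27 + 29 + 23 + 25 + 29 + 27 + 27 + 25 = £363.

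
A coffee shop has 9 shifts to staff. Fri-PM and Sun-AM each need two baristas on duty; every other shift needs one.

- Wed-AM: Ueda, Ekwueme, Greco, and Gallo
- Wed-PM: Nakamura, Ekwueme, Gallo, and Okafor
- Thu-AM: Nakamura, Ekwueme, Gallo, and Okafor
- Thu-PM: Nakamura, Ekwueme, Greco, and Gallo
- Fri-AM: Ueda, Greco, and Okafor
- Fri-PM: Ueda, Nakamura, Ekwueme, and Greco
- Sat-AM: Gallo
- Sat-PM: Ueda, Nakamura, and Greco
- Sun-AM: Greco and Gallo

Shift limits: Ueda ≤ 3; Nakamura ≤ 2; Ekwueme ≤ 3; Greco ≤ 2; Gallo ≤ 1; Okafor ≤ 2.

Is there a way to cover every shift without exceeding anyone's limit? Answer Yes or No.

No

Total capacity is 13 and 11 slots are needed, so capacity alone doesn't rule it out.
Shifts {Sat-AM, Sun-AM} need 3 worker-slots in total, but the baristas available for any of those shifts (Greco and Gallo) can supply at most 2 among them. So no valid schedule exists.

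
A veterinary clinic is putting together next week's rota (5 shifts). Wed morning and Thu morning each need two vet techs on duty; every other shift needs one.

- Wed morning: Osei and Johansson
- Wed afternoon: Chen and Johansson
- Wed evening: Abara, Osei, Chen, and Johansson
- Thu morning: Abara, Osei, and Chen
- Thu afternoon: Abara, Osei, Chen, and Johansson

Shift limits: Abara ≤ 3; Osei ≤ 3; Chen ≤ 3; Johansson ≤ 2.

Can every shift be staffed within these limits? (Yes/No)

Yes

Wed morning can only be covered by Osei and Johansson, so that assignment is forced.
One valid schedule: Wed morning→Osei+Johansson, Wed afternoon→Chen, Wed evening→Abara, Thu morning→Abara+Osei, Thu afternoon→Abara.
Loads: Abara 3/3, Osei 2/3, Chen 1/3, Johansson 1/2 — all within limits.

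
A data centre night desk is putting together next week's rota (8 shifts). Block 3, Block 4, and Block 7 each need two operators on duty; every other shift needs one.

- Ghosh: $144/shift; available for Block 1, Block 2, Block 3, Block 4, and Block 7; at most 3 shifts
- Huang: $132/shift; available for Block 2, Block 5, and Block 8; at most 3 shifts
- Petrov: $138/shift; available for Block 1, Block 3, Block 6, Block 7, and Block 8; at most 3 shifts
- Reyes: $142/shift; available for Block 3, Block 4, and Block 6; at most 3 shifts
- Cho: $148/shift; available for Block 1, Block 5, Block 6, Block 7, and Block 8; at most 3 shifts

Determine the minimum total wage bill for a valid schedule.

Block 4 can only be covered by Ghosh and Reyes, so that assignment is forced.
Picking the cheapest available operator for each shift independently would cost $1520, but that ignores the shift limits.
An optimal schedule: Block 1→Petrov, Block 2→Huang, Block 3→Petrov+Reyes, Block 4→Reyes+Ghosh, Block 5→Huang, Block 6→Reyes, Block 7→Petrov+Ghosh, Block 8→Huang.
Total: 138 + 132 + 138 + 142 + 142 + 144 + 132 + 142 + 138 + 144 + 132 = $1524.

$1524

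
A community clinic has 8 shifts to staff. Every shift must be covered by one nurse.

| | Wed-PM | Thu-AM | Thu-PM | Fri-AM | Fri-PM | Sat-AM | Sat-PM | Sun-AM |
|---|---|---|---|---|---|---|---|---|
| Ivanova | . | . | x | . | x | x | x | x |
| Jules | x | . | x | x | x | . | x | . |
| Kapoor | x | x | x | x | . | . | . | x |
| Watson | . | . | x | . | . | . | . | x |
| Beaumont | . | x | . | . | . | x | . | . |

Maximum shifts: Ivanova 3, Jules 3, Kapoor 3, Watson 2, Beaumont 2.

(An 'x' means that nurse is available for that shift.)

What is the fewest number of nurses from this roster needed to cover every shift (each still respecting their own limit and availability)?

8 slots to fill and no one can take more than 3, so at least ⌈8/3⌉ = 3 nurses are needed.
Ivanova, Jules, and Kapoor alone can cover everything: Wed-PM→Jules, Thu-AM→Kapoor, Thu-PM→Jules, Fri-AM→Jules, Fri-PM→Ivanova, Sat-AM→Ivanova, Sat-PM→Ivanova, Sun-AM→Kapoor.

3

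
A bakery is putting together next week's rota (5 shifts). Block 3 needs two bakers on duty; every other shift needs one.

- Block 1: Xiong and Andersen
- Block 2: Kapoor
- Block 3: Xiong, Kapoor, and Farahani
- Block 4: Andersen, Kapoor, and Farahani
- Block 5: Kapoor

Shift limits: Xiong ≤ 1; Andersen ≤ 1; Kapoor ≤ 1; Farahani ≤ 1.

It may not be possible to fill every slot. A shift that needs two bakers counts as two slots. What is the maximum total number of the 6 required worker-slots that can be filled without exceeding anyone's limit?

4

Total capacity across all bakers is 1+1+1+1 = 4, and 6 slots are needed, so at most 4 can be filled.
An assignment achieving 4: Block 1→Xiong, Block 2→Kapoor, Block 3→Farahani, Block 4→Andersen.
Loads: Xiong 1/1, Andersen 1/1, Kapoor 1/1, Farahani 1/1.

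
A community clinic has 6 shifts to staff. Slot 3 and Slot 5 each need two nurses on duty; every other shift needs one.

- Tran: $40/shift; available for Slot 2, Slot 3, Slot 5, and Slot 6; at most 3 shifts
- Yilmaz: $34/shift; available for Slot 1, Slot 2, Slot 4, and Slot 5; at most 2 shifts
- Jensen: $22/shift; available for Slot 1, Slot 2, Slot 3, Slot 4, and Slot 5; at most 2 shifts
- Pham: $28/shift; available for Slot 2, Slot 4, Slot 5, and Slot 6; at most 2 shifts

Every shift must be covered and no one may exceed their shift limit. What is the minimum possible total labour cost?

$248

Slot 3 can only be covered by Tran and Jensen, so that assignment is forced.
Picking the cheapest available nurse for each shift independently would cost $206, but that ignores the shift limits.
An optimal schedule: Slot 1→Jensen, Slot 2→Yilmaz, Slot 3→Jensen+Tran, Slot 4→Pham, Slot 5→Yilmaz+Tran, Slot 6→Pham.
Total: 22 + 34 + 22 + 40 + 28 + 34 + 40 + 28 = $248.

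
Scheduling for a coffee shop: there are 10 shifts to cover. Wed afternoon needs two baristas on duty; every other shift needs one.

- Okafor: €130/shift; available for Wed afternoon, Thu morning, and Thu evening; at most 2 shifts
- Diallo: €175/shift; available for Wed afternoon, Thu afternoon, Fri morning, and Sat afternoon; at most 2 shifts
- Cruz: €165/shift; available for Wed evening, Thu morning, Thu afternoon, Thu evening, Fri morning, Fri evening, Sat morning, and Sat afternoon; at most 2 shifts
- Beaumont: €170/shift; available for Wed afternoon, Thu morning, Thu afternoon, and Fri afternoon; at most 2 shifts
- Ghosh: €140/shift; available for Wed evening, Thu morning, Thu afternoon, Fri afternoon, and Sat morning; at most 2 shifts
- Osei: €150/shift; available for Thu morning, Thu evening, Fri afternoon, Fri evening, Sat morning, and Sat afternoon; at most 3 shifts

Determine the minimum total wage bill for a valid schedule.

€1660

Picking the cheapest available barista for each shift independently would cost €1585, but that ignores the shift limits.
An optimal schedule: Wed afternoon→Okafor+Beaumont, Wed evening→Ghosh, Thu morning→Beaumont, Thu afternoon→Cruz, Thu evening→Okafor, Fri morning→Cruz, Fri afternoon→Ghosh, Fri evening→Osei, Sat morning→Osei, Sat afternoon→Osei.
Total: 130 + 170 + 140 + 170 + 165 + 130 + 165 + 140 + 150 + 150 + 150 = €1660.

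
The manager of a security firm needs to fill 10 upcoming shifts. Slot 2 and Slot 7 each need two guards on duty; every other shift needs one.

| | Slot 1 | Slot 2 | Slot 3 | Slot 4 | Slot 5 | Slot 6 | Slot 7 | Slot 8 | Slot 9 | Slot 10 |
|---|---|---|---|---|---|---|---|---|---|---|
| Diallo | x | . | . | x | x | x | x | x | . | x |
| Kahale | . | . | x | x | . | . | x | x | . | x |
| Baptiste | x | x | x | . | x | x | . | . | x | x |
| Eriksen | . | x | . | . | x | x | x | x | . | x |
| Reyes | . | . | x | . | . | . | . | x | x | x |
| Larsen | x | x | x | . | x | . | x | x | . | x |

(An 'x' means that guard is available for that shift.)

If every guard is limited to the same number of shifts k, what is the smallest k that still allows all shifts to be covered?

With 6 guards and 12 worker-slots to fill, someone must work at least ⌈12/6⌉ = 2 shifts, so k ≥ 2.
k = 2 works: Slot 1→Diallo, Slot 2→Baptiste+Eriksen, Slot 3→Kahale, Slot 4→Diallo, Slot 5→Larsen, Slot 6→Eriksen, Slot 7→Kahale+Larsen, Slot 8→Reyes, Slot 9→Baptiste, Slot 10→Reyes.
Loads: Diallo 2, Kahale 2, Baptiste 2, Eriksen 2, Reyes 2, Larsen 2 — all ≤ 2.

2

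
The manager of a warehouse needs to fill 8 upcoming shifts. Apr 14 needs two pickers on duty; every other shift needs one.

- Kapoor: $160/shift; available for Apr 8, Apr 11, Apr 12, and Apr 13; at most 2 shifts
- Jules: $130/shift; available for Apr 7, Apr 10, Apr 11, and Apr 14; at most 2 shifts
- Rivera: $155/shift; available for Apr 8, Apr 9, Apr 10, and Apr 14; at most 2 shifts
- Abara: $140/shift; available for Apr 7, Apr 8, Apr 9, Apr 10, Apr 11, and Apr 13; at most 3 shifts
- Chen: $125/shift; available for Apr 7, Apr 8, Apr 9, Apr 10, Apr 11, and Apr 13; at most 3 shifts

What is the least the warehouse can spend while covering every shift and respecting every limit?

Apr 12 can only be covered by Kapoor, so that assignment is forced.
Apr 14 can only be covered by Jules and Rivera, so that assignment is forced.
Picking the cheapest available picker for each shift independently would cost $1195, but that ignores the shift limits.
An optimal schedule: Apr 7→Chen, Apr 8→Abara, Apr 9→Chen, Apr 10→Jules, Apr 11→Abara, Apr 12→Kapoor, Apr 13→Chen, Apr 14→Jules+Rivera.
Total: 125 + 140 + 125 + 130 + 140 + 160 + 125 + 130 + 155 = $1230.

$1230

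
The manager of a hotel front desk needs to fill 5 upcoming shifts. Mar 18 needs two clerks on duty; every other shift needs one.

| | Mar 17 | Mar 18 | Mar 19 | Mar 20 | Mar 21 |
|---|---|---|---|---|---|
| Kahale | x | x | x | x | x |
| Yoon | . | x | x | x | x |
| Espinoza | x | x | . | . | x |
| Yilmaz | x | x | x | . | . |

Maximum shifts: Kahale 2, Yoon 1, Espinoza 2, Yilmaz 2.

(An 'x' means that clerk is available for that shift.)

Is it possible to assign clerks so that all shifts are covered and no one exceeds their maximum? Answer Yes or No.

One valid schedule: Mar 17→Kahale, Mar 18→Espinoza+Yilmaz, Mar 19→Yoon, Mar 20→Kahale, Mar 21→Espinoza.
Loads: Kahale 2/2, Yoon 1/1, Espinoza 2/2, Yilmaz 1/2 — all within limits.

Yes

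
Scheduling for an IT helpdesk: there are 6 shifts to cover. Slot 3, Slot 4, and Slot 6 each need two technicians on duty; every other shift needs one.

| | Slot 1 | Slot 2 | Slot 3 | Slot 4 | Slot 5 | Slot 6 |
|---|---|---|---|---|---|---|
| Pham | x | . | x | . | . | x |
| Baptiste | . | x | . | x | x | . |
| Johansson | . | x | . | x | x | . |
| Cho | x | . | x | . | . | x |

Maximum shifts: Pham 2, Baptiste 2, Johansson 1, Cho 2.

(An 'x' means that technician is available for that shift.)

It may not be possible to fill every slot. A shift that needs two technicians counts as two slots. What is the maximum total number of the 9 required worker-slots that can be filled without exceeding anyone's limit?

Total capacity across all technicians is 2+2+1+2 = 7, and 9 slots are needed, so at most 7 can be filled.
An assignment achieving 7: Slot 1→Pham, Slot 2→Baptiste, Slot 3→Pham+Cho, Slot 4→Baptiste+Johansson, Slot 6→Cho.
Loads: Pham 2/2, Baptiste 2/2, Johansson 1/1, Cho 2/2.

7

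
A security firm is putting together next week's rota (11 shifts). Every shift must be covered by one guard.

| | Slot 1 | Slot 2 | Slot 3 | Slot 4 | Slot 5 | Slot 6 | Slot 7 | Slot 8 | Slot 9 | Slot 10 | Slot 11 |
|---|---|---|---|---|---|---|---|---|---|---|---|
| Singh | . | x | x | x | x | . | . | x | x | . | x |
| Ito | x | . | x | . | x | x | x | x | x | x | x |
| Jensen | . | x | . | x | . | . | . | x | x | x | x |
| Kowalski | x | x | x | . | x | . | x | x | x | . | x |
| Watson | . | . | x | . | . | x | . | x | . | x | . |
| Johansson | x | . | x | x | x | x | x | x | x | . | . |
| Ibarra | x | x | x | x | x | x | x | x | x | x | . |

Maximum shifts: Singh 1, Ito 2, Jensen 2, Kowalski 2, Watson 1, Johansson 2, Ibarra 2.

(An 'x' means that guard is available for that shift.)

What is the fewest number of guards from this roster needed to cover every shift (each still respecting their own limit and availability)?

6

11 slots to fill and no one can take more than 2, so at least ⌈11/2⌉ = 6 guards are needed.
Singh, Ito, Jensen, Kowalski, Johansson, and Ibarra alone can cover everything: Slot 1→Kowalski, Slot 2→Singh, Slot 3→Johansson, Slot 4→Jensen, Slot 5→Johansson, Slot 6→Ito, Slot 7→Kowalski, Slot 8→Ibarra, Slot 9→Ibarra, Slot 10→Ito, Slot 11→Jensen.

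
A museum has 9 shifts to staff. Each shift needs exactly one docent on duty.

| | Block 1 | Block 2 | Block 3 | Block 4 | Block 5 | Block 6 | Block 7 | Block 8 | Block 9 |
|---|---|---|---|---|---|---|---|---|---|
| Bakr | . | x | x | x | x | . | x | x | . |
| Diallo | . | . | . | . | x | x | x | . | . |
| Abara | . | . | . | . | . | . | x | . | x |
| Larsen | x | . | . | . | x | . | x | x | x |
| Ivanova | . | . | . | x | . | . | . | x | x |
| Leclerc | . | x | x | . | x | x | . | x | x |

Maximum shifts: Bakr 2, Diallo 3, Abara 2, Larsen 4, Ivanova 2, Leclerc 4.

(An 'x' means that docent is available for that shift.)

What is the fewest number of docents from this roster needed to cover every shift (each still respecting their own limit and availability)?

3

9 slots to fill and no one can take more than 4, so at least ⌈9/4⌉ = 3 docents are needed.
Bakr, Larsen, and Leclerc alone can cover everything: Block 1→Larsen, Block 2→Bakr, Block 3→Leclerc, Block 4→Bakr, Block 5→Larsen, Block 6→Leclerc, Block 7→Larsen, Block 8→Leclerc, Block 9→Larsen.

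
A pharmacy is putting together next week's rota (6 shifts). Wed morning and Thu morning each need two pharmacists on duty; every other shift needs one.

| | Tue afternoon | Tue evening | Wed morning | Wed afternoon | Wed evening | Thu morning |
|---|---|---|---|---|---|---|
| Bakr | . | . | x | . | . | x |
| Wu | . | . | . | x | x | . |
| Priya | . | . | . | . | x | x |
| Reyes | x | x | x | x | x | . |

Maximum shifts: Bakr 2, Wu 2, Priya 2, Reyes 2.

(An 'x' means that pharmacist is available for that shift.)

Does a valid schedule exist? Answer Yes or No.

No

Total capacity is 8 and 8 slots are needed, so capacity alone doesn't rule it out.
Shifts {Tue afternoon, Tue evening, Wed morning} need 4 worker-slots in total, but the pharmacists available for any of those shifts (Bakr and Reyes) can supply at most 3 among them. So no valid schedule exists.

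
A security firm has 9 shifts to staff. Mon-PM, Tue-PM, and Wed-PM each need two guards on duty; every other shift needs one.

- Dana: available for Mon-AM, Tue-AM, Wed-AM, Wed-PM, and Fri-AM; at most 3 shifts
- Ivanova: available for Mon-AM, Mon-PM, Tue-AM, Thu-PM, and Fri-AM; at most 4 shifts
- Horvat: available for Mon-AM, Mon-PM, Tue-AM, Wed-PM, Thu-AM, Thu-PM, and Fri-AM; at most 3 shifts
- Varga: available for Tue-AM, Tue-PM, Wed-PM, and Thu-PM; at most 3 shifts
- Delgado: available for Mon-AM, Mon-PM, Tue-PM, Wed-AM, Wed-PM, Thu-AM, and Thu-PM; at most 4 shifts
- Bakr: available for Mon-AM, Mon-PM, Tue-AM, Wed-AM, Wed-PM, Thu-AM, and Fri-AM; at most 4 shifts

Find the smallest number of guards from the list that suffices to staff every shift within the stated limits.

12 slots to fill and no one can take more than 4, so at least ⌈12/4⌉ = 3 guards are needed.
No set of 3 guards can cover every shift (each such set leaves at least one shift with no one available or exceeds a cap).
Dana, Ivanova, Varga, and Delgado alone can cover everything: Mon-AM→Dana, Mon-PM→Ivanova+Delgado, Tue-AM→Ivanova, Tue-PM→Varga+Delgado, Wed-AM→Dana, Wed-PM→Varga+Delgado, Thu-AM→Delgado, Thu-PM→Ivanova, Fri-AM→Dana.

4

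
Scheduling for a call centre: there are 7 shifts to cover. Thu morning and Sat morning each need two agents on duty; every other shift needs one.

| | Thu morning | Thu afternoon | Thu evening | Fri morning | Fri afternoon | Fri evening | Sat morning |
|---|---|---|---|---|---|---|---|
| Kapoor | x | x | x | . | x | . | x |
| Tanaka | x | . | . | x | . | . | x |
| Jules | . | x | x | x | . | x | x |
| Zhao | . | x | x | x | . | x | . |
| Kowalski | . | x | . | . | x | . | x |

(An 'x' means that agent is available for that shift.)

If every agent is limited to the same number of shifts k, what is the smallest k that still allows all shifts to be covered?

With 5 agents and 9 worker-slots to fill, someone must work at least ⌈9/5⌉ = 2 shifts, so k ≥ 2.
k = 2 works: Thu morning→Kapoor+Tanaka, Thu afternoon→Zhao, Thu evening→Jules, Fri morning→Zhao, Fri afternoon→Kapoor, Fri evening→Jules, Sat morning→Tanaka+Kowalski.
Loads: Kapoor 2, Tanaka 2, Jules 2, Zhao 2, Kowalski 1 — all ≤ 2.

2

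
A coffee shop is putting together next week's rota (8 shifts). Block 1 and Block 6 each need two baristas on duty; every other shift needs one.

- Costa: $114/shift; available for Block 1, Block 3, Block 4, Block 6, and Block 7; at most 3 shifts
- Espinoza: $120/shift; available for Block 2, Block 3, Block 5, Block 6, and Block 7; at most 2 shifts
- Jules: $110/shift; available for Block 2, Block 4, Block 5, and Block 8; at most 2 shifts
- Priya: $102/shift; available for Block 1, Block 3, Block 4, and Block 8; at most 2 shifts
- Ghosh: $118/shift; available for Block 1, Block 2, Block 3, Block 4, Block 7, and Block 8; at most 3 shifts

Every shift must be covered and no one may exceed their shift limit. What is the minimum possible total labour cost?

Block 6 can only be covered by Costa and Espinoza, so that assignment is forced.
Picking the cheapest available barista for each shift independently would cost $1090, but that ignores the shift limits.
An optimal schedule: Block 1→Priya+Costa, Block 2→Jules, Block 3→Ghosh, Block 4→Ghosh, Block 5→Jules, Block 6→Costa+Espinoza, Block 7→Costa, Block 8→Priya.
Total: 102 + 114 + 110 + 118 + 118 + 110 + 114 + 120 + 114 + 102 = $1122.

$1122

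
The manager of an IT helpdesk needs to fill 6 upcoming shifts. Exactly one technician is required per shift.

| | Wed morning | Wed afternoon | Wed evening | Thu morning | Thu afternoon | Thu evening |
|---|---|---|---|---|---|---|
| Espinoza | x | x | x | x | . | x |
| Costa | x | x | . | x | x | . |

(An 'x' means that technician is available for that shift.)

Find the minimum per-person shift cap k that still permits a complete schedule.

3

With 2 technicians and 6 worker-slots to fill, someone must work at least ⌈6/2⌉ = 3 shifts, so k ≥ 3.
k = 3 works: Wed morning→Espinoza, Wed afternoon→Costa, Wed evening→Espinoza, Thu morning→Costa, Thu afternoon→Costa, Thu evening→Espinoza.
Loads: Espinoza 3, Costa 3 — all ≤ 3.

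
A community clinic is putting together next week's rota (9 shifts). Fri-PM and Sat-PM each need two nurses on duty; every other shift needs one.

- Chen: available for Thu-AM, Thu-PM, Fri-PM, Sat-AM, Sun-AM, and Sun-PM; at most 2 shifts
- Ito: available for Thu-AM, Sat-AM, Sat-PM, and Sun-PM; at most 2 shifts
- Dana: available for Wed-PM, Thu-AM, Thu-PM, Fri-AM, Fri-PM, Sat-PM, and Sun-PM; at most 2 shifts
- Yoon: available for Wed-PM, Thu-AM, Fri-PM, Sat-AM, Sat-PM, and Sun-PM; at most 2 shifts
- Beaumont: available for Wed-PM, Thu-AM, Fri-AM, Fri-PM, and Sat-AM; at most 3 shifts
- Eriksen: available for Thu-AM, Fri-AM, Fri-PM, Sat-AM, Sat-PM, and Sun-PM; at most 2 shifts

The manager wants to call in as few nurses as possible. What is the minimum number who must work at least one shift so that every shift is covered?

11 slots to fill and no one can take more than 3, so at least ⌈11/3⌉ = 4 nurses are needed.
Any 4 nurses together have capacity at most 3+2+2+2 = 9 < 11 slots, so 4 can never suffice.
Chen, Ito, Dana, Yoon, and Beaumont alone can cover everything: Wed-PM→Dana, Thu-AM→Beaumont, Thu-PM→Chen, Fri-AM→Dana, Fri-PM→Yoon+Beaumont, Sat-AM→Beaumont, Sat-PM→Ito+Yoon, Sun-AM→Chen, Sun-PM→Ito.

5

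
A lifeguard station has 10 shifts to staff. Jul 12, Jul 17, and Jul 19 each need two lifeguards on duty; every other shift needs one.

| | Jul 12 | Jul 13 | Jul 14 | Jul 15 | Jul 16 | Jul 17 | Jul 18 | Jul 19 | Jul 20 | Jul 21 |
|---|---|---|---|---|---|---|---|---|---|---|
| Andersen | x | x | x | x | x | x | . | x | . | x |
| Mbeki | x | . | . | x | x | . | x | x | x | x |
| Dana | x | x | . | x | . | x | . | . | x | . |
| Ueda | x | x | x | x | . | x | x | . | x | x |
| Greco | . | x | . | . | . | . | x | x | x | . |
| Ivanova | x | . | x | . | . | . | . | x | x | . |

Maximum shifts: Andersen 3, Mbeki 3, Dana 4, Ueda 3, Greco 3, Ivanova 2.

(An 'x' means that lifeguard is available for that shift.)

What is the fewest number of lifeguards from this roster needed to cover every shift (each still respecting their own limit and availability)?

13 slots to fill and no one can take more than 4, so at least ⌈13/4⌉ = 4 lifeguards are needed.
Andersen, Mbeki, Dana, and Ueda alone can cover everything: Jul 12→Dana+Ueda, Jul 13→Dana, Jul 14→Andersen, Jul 15→Dana, Jul 16→Andersen, Jul 17→Dana+Ueda, Jul 18→Mbeki, Jul 19→Andersen+Mbeki, Jul 20→Mbeki, Jul 21→Ueda.

4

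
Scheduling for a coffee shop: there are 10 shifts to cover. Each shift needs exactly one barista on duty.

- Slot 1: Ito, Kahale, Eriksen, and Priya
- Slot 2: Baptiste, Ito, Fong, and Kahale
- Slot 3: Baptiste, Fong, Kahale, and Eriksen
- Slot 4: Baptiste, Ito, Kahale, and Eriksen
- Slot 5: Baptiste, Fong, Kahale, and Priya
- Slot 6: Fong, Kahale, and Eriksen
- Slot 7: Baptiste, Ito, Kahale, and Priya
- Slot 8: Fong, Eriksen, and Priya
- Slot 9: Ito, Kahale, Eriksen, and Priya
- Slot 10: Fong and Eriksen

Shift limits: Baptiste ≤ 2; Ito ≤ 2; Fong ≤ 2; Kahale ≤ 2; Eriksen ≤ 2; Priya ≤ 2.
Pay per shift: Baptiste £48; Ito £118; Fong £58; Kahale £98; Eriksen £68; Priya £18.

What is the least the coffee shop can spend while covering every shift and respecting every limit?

Picking the cheapest available barista for each shift independently would cost £350, but that ignores the shift limits.
An optimal schedule: Slot 1→Priya, Slot 2→Baptiste, Slot 3→Baptiste, Slot 4→Eriksen, Slot 5→Kahale, Slot 6→Fong, Slot 7→Kahale, Slot 8→Priya, Slot 9→Eriksen, Slot 10→Fong.
Total: 18 + 48 + 48 + 68 + 98 + 58 + 98 + 18 + 68 + 58 = £580.

£580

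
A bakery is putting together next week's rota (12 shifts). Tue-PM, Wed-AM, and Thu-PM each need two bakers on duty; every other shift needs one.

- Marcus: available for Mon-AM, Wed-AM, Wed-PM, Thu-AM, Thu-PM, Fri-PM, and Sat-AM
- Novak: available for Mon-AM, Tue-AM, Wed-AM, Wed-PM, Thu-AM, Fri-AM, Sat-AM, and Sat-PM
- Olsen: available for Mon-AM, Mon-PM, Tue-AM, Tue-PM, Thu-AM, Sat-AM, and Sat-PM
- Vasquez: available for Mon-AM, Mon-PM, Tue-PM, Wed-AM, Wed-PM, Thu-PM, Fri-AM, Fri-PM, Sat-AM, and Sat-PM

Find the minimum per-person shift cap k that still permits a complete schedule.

With 4 bakers and 15 worker-slots to fill, someone must work at least ⌈15/4⌉ = 4 shifts, so k ≥ 4.
k = 4 works: Mon-AM→Olsen, Mon-PM→Olsen, Tue-AM→Novak, Tue-PM→Olsen+Vasquez, Wed-AM→Marcus+Novak, Wed-PM→Marcus, Thu-AM→Novak, Thu-PM→Marcus+Vasquez, Fri-AM→Novak, Fri-PM→Marcus, Sat-AM→Vasquez, Sat-PM→Olsen.
Loads: Marcus 4, Novak 4, Olsen 4, Vasquez 3 — all ≤ 4.

4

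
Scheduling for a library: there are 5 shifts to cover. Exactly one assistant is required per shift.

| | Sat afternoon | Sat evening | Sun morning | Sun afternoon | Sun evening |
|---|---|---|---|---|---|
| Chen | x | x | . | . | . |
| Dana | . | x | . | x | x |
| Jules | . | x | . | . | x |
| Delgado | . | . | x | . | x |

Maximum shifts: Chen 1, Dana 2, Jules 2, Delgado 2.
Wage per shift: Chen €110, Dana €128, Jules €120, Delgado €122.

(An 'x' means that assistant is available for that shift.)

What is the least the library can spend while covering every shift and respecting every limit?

€600

Sat afternoon can only be covered by Chen, so that assignment is forced.
Sun morning can only be covered by Delgado, so that assignment is forced.
Sun afternoon can only be covered by Dana, so that assignment is forced.
Picking the cheapest available assistant for each shift independently would cost €590, but that ignores the shift limits.
An optimal schedule: Sat afternoon→Chen, Sat evening→Jules, Sun morning→Delgado, Sun afternoon→Dana, Sun evening→Jules.
Total: 110 + 120 + 122 + 128 + 120 = €600.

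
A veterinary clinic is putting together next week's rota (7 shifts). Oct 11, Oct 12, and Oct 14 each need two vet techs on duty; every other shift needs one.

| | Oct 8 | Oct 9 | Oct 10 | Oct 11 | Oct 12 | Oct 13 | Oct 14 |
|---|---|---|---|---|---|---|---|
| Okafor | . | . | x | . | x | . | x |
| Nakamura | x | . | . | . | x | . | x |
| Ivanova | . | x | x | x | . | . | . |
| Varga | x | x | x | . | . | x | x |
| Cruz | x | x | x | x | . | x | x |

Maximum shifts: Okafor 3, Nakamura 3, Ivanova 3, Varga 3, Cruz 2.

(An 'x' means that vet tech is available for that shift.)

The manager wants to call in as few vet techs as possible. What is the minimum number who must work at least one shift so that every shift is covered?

4

10 slots to fill and no one can take more than 3, so at least ⌈10/3⌉ = 4 vet techs are needed.
Okafor, Nakamura, Ivanova, and Cruz alone can cover everything: Oct 8→Nakamura, Oct 9→Ivanova, Oct 10→Okafor, Oct 11→Ivanova+Cruz, Oct 12→Okafor+Nakamura, Oct 13→Cruz, Oct 14→Okafor+Nakamura.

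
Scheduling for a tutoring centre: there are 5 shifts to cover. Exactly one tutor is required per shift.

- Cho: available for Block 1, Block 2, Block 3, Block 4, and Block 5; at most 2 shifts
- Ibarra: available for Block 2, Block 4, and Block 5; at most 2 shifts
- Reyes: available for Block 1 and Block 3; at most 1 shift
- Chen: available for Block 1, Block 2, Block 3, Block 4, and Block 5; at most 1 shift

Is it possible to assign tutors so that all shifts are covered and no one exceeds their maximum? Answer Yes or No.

Yes

One valid schedule: Block 1→Cho, Block 2→Cho, Block 3→Reyes, Block 4→Ibarra, Block 5→Ibarra.
Loads: Cho 2/2, Ibarra 2/2, Reyes 1/1, Chen 0/1 — all within limits.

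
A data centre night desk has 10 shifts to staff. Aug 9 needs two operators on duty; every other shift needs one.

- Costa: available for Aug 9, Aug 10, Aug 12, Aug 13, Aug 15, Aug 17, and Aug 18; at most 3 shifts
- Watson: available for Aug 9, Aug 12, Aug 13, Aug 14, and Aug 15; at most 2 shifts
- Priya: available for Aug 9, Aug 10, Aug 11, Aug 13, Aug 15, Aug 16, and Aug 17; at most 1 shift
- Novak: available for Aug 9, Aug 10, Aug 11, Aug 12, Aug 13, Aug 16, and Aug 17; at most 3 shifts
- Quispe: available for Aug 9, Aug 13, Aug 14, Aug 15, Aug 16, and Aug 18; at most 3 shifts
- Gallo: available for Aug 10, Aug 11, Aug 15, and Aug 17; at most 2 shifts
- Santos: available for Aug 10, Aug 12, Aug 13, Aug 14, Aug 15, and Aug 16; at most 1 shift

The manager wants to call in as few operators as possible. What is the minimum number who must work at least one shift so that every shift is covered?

4

11 slots to fill and no one can take more than 3, so at least ⌈11/3⌉ = 4 operators are needed.
Costa, Watson, Novak, and Quispe alone can cover everything: Aug 9→Novak+Quispe, Aug 10→Costa, Aug 11→Novak, Aug 12→Watson, Aug 13→Quispe, Aug 14→Watson, Aug 15→Quispe, Aug 16→Novak, Aug 17→Costa, Aug 18→Costa.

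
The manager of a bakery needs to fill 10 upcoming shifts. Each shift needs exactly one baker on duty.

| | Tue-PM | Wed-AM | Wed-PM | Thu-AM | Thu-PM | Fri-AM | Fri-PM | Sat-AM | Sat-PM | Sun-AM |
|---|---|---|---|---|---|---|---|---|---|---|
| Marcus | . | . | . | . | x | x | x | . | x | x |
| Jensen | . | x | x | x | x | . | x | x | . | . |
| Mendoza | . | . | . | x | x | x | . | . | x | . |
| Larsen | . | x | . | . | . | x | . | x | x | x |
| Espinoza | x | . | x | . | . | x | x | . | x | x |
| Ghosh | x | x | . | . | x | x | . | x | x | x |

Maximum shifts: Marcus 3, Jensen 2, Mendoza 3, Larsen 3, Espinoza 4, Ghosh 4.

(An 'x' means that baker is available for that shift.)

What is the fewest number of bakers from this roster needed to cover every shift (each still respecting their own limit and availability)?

10 slots to fill and no one can take more than 4, so at least ⌈10/4⌉ = 3 bakers are needed.
Jensen, Espinoza, and Ghosh alone can cover everything: Tue-PM→Espinoza, Wed-AM→Jensen, Wed-PM→Espinoza, Thu-AM→Jensen, Thu-PM→Ghosh, Fri-AM→Espinoza, Fri-PM→Espinoza, Sat-AM→Ghosh, Sat-PM→Ghosh, Sun-AM→Ghosh.

3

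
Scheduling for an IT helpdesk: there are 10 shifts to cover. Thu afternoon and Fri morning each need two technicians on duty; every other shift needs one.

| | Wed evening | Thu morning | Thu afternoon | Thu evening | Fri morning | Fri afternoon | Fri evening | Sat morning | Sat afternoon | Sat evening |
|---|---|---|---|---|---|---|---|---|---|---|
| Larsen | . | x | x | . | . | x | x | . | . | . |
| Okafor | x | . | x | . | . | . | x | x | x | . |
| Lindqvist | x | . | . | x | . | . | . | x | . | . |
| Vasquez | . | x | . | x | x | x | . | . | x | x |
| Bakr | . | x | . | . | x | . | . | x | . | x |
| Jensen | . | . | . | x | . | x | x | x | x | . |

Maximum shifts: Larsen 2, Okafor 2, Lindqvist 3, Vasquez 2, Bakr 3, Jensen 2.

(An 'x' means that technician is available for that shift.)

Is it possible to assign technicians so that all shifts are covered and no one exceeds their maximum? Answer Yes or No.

Yes

Thu afternoon can only be covered by Larsen and Okafor, so that assignment is forced.
Fri morning can only be covered by Vasquez and Bakr, so that assignment is forced.
One valid schedule: Wed evening→Okafor, Thu morning→Bakr, Thu afternoon→Larsen+Okafor, Thu evening→Lindqvist, Fri morning→Vasquez+Bakr, Fri afternoon→Larsen, Fri evening→Jensen, Sat morning→Lindqvist, Sat afternoon→Jensen, Sat evening→Vasquez.
Loads: Larsen 2/2, Okafor 2/2, Lindqvist 2/3, Vasquez 2/2, Bakr 2/3, Jensen 2/2 — all within limits.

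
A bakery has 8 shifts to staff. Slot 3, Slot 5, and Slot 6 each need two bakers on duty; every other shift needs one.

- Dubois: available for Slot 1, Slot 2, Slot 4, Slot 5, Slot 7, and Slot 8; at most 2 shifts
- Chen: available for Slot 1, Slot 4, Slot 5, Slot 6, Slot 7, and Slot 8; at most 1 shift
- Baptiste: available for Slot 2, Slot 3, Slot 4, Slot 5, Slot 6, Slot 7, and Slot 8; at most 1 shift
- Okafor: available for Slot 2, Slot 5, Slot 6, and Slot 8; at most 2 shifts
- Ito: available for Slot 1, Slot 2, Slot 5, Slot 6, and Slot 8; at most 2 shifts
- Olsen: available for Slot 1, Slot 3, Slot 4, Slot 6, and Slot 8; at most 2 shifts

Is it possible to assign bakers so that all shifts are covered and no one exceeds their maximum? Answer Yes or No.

No

Total capacity is 2+1+1+2+2+2 = 10 but 11 worker-slots are needed — infeasible.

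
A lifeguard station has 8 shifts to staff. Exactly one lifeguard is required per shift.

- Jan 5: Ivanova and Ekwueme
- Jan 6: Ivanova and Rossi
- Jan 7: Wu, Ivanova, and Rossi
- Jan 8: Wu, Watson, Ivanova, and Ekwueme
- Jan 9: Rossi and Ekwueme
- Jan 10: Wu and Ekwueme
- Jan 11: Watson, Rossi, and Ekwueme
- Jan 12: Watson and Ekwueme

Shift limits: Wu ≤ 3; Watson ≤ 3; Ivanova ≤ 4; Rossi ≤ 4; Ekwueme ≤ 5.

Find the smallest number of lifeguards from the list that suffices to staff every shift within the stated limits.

8 slots to fill and no one can take more than 5, so at least ⌈8/5⌉ = 2 lifeguards are needed.
Ivanova and Ekwueme alone can cover everything: Jan 5→Ivanova, Jan 6→Ivanova, Jan 7→Ivanova, Jan 8→Ivanova, Jan 9→Ekwueme, Jan 10→Ekwueme, Jan 11→Ekwueme, Jan 12→Ekwueme.

2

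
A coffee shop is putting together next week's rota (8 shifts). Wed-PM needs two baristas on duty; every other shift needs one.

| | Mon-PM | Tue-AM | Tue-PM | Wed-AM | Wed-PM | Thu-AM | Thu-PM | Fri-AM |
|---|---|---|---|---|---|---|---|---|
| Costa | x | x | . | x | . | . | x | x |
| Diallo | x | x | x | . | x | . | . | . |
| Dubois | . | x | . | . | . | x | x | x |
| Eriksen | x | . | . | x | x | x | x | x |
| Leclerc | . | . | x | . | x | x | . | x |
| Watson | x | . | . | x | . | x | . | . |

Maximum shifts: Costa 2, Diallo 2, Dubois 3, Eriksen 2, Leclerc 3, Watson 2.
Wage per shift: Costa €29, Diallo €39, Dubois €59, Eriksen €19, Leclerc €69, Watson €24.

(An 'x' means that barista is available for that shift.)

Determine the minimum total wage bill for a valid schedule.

€281

Picking the cheapest available barista for each shift independently would cost €221, but that ignores the shift limits.
An optimal schedule: Mon-PM→Watson, Tue-AM→Costa, Tue-PM→Diallo, Wed-AM→Eriksen, Wed-PM→Eriksen+Diallo, Thu-AM→Watson, Thu-PM→Costa, Fri-AM→Dubois.
Total: 24 + 29 + 39 + 19 + 19 + 39 + 24 + 29 + 59 = €281.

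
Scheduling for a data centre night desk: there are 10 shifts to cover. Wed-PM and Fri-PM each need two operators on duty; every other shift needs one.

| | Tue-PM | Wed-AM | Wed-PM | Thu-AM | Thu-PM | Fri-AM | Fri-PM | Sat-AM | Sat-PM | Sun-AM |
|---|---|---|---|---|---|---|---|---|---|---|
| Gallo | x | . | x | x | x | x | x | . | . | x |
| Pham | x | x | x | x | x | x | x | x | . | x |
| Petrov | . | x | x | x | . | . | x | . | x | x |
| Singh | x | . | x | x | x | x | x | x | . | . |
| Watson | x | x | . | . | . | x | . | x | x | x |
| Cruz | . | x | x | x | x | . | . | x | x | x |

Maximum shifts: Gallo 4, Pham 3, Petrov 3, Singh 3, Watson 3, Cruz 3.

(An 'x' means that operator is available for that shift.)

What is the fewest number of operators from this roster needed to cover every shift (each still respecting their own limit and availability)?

12 slots to fill and no one can take more than 4, so at least ⌈12/4⌉ = 3 operators are needed.
Any 3 operators together have capacity at most 4+3+3 = 10 < 12 slots, so 3 can never suffice.
Gallo, Pham, Petrov, and Singh alone can cover everything: Tue-PM→Gallo, Wed-AM→Pham, Wed-PM→Petrov+Singh, Thu-AM→Pham, Thu-PM→Gallo, Fri-AM→Gallo, Fri-PM→Petrov+Singh, Sat-AM→Pham, Sat-PM→Petrov, Sun-AM→Gallo.

4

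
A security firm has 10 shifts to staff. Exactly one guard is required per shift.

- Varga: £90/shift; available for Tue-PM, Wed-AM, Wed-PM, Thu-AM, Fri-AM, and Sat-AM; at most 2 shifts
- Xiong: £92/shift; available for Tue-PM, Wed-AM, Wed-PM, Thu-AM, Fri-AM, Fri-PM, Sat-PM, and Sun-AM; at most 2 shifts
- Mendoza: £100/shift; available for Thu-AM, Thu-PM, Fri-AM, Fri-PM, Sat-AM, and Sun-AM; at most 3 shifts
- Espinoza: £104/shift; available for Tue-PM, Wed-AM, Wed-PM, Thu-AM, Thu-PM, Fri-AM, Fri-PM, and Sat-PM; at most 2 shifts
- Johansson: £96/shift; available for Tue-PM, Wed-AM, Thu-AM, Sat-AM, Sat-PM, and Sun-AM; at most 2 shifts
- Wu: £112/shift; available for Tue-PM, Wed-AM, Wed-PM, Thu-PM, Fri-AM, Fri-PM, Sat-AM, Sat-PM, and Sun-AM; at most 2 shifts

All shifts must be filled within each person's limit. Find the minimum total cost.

Picking the cheapest available guard for each shift independently would cost £916, but that ignores the shift limits.
An optimal schedule: Tue-PM→Johansson, Wed-AM→Espinoza, Wed-PM→Varga, Thu-AM→Mendoza, Thu-PM→Mendoza, Fri-AM→Mendoza, Fri-PM→Xiong, Sat-AM→Varga, Sat-PM→Xiong, Sun-AM→Johansson.
Total: 96 + 104 + 90 + 100 + 100 + 100 + 92 + 90 + 92 + 96 = £960.

£960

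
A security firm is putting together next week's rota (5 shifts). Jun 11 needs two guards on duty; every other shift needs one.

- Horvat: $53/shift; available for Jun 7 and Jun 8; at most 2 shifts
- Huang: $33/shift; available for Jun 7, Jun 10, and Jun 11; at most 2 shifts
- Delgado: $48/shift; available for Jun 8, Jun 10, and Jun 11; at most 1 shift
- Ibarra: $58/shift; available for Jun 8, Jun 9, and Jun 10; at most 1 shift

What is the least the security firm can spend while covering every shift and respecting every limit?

Jun 9 can only be covered by Ibarra, so that assignment is forced.
Jun 11 can only be covered by Huang and Delgado, so that assignment is forced.
Picking the cheapest available guard for each shift independently would cost $253, but that ignores the shift limits.
An optimal schedule: Jun 7→Horvat, Jun 8→Horvat, Jun 9→Ibarra, Jun 10→Huang, Jun 11→Huang+Delgado.
Total: 53 + 53 + 58 + 33 + 33 + 48 = $278.

$278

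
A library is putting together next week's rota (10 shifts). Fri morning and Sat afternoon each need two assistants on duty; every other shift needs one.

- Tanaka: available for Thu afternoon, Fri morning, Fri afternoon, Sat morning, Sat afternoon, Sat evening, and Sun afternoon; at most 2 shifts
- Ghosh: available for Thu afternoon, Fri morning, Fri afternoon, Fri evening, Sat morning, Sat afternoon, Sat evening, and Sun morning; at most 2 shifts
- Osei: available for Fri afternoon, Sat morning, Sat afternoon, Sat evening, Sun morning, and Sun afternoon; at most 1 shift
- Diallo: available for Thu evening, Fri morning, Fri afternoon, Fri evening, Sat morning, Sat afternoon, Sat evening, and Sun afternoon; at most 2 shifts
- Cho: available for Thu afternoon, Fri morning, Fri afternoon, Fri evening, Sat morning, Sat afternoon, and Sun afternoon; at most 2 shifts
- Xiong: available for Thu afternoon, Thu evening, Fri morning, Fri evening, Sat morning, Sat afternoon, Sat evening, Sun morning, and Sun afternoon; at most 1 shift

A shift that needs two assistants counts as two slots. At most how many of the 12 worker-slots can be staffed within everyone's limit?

Total capacity across all assistants is 2+2+1+2+2+1 = 10, and 12 slots are needed, so at most 10 can be filled.
An assignment achieving 10: Thu afternoon→Tanaka, Thu evening→Diallo, Fri morning→Tanaka+Diallo, Fri afternoon→Osei, Fri evening→Ghosh, Sat morning→Cho, Sat evening→Xiong, Sun morning→Ghosh, Sun afternoon→Cho.
Loads: Tanaka 2/2, Ghosh 2/2, Osei 1/1, Diallo 2/2, Cho 2/2, Xiong 1/1.

10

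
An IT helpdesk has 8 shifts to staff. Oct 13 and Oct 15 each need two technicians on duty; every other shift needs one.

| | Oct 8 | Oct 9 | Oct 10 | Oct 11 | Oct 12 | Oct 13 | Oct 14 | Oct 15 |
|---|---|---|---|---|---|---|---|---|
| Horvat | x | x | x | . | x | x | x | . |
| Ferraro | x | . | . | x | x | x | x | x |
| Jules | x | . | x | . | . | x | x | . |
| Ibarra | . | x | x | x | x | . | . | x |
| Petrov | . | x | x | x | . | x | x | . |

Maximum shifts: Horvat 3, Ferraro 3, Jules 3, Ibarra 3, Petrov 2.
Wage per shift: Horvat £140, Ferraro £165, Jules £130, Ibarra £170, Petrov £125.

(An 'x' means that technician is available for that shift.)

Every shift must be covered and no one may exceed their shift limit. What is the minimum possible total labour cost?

Oct 15 can only be covered by Ferraro and Ibarra, so that assignment is forced.
Picking the cheapest available technician for each shift independently would cost £1360, but that ignores the shift limits.
An optimal schedule: Oct 8→Jules, Oct 9→Petrov, Oct 10→Jules, Oct 11→Petrov, Oct 12→Horvat, Oct 13→Jules+Horvat, Oct 14→Horvat, Oct 15→Ferraro+Ibarra.
Total: 130 + 125 + 130 + 125 + 140 + 130 + 140 + 140 + 165 + 170 = £1395.

£1395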